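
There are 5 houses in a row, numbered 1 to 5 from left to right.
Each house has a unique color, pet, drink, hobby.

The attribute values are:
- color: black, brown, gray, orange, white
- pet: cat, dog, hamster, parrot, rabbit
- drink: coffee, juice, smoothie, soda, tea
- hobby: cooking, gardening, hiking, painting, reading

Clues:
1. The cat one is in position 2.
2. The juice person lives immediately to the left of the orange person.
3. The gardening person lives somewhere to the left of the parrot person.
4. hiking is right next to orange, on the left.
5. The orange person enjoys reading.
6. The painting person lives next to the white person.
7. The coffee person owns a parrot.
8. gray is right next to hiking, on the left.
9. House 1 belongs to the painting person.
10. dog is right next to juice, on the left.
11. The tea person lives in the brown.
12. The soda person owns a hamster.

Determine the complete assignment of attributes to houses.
Solution:

House | Color | Pet | Drink | Hobby
-----------------------------------
  1   | gray | dog | smoothie | painting
  2   | white | cat | juice | hiking
  3   | orange | hamster | soda | reading
  4   | brown | rabbit | tea | gardening
  5   | black | parrot | coffee | cooking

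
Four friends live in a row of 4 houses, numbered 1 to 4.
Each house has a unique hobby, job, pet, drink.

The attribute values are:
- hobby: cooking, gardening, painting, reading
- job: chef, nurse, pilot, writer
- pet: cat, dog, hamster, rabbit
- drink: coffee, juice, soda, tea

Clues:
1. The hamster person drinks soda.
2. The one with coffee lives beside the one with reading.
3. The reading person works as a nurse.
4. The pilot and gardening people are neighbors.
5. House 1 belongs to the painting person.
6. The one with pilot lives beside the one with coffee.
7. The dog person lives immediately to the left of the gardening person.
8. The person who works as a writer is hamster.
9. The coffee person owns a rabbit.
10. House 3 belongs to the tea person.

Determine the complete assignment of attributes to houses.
Solution:

House | Hobby | Job | Pet | Drink
---------------------------------
  1   | painting | pilot | dog | juice
  2   | gardening | chef | rabbit | coffee
  3   | reading | nurse | cat | tea
  4   | cooking | writer | hamster | soda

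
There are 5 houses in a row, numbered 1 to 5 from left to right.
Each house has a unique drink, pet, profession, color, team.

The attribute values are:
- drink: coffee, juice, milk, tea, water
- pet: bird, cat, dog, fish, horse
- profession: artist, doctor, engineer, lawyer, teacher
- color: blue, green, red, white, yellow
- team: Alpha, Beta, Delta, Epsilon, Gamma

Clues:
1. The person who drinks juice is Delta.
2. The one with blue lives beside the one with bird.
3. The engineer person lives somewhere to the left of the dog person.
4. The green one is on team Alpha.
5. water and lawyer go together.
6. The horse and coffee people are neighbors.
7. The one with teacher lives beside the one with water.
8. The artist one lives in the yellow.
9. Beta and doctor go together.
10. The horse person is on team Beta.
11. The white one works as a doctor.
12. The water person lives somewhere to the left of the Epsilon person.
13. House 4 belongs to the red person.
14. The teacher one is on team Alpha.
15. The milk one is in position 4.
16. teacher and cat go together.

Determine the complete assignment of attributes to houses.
Solution:

House | Drink | Pet | Profession | Color | Team
-----------------------------------------------
  1   | tea | horse | doctor | white | Beta
  2   | coffee | cat | teacher | green | Alpha
  3   | water | fish | lawyer | blue | Gamma
  4   | milk | bird | engineer | red | Epsilon
  5   | juice | dog | artist | yellow | Delta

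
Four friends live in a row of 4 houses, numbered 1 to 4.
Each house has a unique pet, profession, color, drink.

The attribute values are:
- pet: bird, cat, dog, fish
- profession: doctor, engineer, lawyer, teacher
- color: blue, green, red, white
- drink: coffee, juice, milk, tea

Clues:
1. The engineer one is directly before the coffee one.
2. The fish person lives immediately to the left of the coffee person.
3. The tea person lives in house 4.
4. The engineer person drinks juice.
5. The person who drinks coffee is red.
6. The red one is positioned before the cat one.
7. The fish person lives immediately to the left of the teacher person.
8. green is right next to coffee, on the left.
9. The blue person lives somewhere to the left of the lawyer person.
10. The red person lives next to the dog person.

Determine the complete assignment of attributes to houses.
Solution:

House | Pet | Profession | Color | Drink
----------------------------------------
  1   | fish | engineer | green | juice
  2   | bird | teacher | red | coffee
  3   | dog | doctor | blue | milk
  4   | cat | lawyer | white | tea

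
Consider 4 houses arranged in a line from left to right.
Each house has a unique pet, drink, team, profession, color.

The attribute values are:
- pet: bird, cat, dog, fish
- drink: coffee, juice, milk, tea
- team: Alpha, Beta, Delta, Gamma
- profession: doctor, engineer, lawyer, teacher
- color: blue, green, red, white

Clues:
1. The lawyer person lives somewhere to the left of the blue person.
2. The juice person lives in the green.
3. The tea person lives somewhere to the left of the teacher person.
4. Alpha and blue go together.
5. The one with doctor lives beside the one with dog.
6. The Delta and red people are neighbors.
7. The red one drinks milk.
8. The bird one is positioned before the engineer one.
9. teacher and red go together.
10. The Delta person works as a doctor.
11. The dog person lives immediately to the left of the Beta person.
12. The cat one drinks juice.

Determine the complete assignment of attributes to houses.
Solution:

House | Pet | Drink | Team | Profession | Color
-----------------------------------------------
  1   | bird | tea | Delta | doctor | white
  2   | dog | milk | Gamma | teacher | red
  3   | cat | juice | Beta | lawyer | green
  4   | fish | coffee | Alpha | engineer | blue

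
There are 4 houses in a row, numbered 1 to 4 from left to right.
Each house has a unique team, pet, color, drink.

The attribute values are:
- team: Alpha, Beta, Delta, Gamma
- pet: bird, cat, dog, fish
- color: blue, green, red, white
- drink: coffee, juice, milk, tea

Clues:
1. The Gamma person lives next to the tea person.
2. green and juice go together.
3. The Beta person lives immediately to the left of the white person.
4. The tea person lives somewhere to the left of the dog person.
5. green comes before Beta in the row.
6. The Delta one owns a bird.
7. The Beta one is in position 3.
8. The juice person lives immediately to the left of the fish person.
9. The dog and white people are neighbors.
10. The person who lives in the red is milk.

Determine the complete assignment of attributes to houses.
Solution:

House | Team | Pet | Color | Drink
----------------------------------
  1   | Gamma | cat | green | juice
  2   | Alpha | fish | blue | tea
  3   | Beta | dog | red | milk
  4   | Delta | bird | white | coffee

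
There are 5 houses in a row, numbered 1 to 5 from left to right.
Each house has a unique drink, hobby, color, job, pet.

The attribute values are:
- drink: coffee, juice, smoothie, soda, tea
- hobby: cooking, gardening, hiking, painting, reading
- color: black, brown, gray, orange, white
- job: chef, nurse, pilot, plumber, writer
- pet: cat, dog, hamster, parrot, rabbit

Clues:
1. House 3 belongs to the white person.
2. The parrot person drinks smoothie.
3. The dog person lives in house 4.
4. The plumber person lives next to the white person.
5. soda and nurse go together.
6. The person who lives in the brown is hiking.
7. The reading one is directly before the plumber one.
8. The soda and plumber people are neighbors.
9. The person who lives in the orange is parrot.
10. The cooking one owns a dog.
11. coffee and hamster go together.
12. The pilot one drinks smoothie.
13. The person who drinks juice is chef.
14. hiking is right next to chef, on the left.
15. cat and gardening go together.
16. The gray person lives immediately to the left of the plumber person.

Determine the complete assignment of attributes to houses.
Solution:

House | Drink | Hobby | Color | Job | Pet
-----------------------------------------
  1   | soda | reading | gray | nurse | rabbit
  2   | coffee | hiking | brown | plumber | hamster
  3   | juice | gardening | white | chef | cat
  4   | tea | cooking | black | writer | dog
  5   | smoothie | painting | orange | pilot | parrot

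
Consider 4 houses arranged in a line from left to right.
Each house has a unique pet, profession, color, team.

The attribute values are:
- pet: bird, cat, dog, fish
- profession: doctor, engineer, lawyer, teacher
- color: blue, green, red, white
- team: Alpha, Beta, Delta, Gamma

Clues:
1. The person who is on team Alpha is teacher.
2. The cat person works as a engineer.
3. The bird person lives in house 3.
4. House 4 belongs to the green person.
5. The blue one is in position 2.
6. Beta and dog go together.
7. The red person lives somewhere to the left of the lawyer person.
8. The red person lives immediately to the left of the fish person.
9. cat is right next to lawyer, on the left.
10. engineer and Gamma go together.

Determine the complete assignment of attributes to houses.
Solution:

House | Pet | Profession | Color | Team
---------------------------------------
  1   | cat | engineer | red | Gamma
  2   | fish | lawyer | blue | Delta
  3   | bird | teacher | white | Alpha
  4   | dog | doctor | green | Beta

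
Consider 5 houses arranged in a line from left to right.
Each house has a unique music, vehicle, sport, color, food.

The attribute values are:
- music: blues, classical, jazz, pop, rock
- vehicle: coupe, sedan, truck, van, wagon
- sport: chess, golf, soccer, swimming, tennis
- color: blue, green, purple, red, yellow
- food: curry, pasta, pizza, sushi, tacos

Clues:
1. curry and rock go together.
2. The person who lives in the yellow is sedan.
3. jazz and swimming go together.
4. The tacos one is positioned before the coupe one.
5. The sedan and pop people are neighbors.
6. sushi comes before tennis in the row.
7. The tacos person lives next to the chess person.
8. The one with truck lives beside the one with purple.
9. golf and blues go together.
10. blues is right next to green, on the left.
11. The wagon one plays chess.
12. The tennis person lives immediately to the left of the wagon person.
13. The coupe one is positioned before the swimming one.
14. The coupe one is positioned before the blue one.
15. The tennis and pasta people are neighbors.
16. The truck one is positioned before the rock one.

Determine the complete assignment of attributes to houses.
Solution:

House | Music | Vehicle | Sport | Color | Food
----------------------------------------------
  1   | blues | sedan | golf | yellow | sushi
  2   | pop | truck | tennis | green | tacos
  3   | classical | wagon | chess | purple | pasta
  4   | rock | coupe | soccer | red | curry
  5   | jazz | van | swimming | blue | pizza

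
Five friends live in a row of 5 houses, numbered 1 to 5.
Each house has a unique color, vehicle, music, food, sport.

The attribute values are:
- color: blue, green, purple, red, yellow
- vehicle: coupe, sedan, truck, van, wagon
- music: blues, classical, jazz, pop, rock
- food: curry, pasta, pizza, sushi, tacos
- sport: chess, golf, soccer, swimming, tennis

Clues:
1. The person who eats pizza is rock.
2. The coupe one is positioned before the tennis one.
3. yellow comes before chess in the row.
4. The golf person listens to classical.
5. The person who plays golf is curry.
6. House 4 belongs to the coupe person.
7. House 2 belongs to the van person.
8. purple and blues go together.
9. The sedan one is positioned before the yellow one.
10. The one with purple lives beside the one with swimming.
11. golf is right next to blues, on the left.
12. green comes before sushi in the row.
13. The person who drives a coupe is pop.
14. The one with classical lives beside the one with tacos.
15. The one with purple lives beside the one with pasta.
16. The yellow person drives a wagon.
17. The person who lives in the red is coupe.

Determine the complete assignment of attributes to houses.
Solution:

House | Color | Vehicle | Music | Food | Sport
----------------------------------------------
  1   | green | sedan | classical | curry | golf
  2   | purple | van | blues | tacos | soccer
  3   | yellow | wagon | jazz | pasta | swimming
  4   | red | coupe | pop | sushi | chess
  5   | blue | truck | rock | pizza | tennis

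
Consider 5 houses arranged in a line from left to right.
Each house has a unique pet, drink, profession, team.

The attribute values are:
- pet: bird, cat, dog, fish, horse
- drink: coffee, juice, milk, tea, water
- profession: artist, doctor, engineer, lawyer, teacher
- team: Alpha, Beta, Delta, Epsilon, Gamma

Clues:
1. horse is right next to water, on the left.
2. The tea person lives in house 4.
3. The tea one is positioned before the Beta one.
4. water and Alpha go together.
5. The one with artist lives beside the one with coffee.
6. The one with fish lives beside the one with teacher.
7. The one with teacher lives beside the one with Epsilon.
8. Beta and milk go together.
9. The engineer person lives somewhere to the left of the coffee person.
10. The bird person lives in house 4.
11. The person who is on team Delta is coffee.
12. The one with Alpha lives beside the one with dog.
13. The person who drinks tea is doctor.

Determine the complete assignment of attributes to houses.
Solution:

House | Pet | Drink | Profession | Team
---------------------------------------
  1   | horse | juice | engineer | Gamma
  2   | fish | water | artist | Alpha
  3   | dog | coffee | teacher | Delta
  4   | bird | tea | doctor | Epsilon
  5   | cat | milk | lawyer | Beta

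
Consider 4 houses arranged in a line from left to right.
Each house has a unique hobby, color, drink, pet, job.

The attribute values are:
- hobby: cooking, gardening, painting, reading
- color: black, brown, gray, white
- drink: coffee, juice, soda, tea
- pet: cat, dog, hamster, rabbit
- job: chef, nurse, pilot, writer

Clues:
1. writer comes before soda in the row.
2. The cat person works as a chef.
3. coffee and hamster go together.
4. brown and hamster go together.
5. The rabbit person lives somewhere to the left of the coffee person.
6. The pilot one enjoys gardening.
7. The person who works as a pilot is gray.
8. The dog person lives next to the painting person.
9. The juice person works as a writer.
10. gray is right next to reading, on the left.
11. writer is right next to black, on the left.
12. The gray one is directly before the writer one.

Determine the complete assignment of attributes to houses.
Solution:

House | Hobby | Color | Drink | Pet | Job
-----------------------------------------
  1   | gardening | gray | tea | rabbit | pilot
  2   | reading | white | juice | dog | writer
  3   | painting | black | soda | cat | chef
  4   | cooking | brown | coffee | hamster | nurse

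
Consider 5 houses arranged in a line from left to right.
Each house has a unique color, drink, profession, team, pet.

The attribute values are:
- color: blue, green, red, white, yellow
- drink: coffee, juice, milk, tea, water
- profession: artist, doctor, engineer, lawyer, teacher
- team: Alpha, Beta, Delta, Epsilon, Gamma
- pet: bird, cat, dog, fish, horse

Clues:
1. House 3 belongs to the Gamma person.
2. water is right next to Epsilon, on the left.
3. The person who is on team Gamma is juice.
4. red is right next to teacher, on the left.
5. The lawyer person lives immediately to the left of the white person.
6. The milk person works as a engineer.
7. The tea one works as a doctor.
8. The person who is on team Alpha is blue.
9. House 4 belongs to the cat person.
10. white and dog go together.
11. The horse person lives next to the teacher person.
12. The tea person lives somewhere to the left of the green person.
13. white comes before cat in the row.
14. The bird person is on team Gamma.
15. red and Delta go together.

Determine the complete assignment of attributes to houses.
Solution:

House | Color | Drink | Profession | Team | Pet
-----------------------------------------------
  1   | red | water | lawyer | Delta | horse
  2   | white | coffee | teacher | Epsilon | dog
  3   | yellow | juice | artist | Gamma | bird
  4   | blue | tea | doctor | Alpha | cat
  5   | green | milk | engineer | Beta | fish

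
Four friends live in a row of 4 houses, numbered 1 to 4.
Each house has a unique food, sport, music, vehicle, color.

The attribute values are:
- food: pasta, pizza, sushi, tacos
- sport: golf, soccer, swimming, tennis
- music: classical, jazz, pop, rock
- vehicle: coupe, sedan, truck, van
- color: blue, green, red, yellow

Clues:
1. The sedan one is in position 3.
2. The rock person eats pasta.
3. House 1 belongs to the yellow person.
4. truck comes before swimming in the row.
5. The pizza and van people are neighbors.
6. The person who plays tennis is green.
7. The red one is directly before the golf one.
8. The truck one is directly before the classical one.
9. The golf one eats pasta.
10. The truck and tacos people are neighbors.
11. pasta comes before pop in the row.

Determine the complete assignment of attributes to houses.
Solution:

House | Food | Sport | Music | Vehicle | Color
----------------------------------------------
  1   | pizza | soccer | jazz | truck | yellow
  2   | tacos | swimming | classical | van | red
  3   | pasta | golf | rock | sedan | blue
  4   | sushi | tennis | pop | coupe | green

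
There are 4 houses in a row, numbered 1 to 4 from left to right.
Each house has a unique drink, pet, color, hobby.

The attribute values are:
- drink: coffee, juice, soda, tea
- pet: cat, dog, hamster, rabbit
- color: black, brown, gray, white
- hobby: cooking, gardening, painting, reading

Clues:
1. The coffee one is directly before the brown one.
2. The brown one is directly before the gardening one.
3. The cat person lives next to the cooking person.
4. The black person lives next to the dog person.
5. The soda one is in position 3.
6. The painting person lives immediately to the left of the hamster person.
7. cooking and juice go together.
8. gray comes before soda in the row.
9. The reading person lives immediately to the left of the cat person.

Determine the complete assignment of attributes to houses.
Solution:

House | Drink | Pet | Color | Hobby
-----------------------------------
  1   | coffee | rabbit | gray | painting
  2   | tea | hamster | brown | reading
  3   | soda | cat | black | gardening
  4   | juice | dog | white | cooking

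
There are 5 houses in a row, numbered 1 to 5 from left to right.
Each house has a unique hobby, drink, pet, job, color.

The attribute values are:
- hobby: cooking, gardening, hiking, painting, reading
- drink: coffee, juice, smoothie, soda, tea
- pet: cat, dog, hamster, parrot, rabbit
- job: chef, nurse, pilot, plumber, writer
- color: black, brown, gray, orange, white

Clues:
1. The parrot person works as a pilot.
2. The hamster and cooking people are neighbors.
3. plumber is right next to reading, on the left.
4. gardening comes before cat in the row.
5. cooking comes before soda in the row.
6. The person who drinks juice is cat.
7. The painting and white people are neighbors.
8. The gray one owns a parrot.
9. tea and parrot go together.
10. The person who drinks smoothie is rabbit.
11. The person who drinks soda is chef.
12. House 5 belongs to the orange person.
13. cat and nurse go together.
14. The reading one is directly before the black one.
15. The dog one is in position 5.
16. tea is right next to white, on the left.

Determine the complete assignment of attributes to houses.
Solution:

House | Hobby | Drink | Pet | Job | Color
-----------------------------------------
  1   | painting | tea | parrot | pilot | gray
  2   | gardening | smoothie | rabbit | plumber | white
  3   | reading | coffee | hamster | writer | brown
  4   | cooking | juice | cat | nurse | black
  5   | hiking | soda | dog | chef | orange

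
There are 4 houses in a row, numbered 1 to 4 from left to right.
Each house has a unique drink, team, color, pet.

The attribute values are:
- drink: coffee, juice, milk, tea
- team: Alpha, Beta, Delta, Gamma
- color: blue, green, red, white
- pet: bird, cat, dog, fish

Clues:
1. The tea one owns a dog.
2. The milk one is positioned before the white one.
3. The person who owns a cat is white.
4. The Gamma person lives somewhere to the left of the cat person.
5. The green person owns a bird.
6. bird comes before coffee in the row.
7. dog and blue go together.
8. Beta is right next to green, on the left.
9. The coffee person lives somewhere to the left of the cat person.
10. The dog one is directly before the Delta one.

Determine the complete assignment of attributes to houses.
Solution:

House | Drink | Team | Color | Pet
----------------------------------
  1   | tea | Beta | blue | dog
  2   | milk | Delta | green | bird
  3   | coffee | Gamma | red | fish
  4   | juice | Alpha | white | cat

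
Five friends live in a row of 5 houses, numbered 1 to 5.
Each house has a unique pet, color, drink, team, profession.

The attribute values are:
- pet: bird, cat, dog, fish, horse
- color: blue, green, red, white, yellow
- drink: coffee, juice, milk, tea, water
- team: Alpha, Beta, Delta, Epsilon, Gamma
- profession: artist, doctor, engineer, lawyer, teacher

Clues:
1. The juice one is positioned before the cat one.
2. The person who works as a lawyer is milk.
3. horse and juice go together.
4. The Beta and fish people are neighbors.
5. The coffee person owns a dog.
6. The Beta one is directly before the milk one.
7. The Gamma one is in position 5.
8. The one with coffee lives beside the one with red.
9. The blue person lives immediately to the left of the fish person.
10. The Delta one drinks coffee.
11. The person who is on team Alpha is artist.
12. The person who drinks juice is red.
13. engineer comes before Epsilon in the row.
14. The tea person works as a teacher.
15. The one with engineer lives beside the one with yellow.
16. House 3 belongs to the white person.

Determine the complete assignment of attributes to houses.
Solution:

House | Pet | Color | Drink | Team | Profession
-----------------------------------------------
  1   | bird | blue | water | Beta | engineer
  2   | fish | yellow | milk | Epsilon | lawyer
  3   | dog | white | coffee | Delta | doctor
  4   | horse | red | juice | Alpha | artist
  5   | cat | green | tea | Gamma | teacher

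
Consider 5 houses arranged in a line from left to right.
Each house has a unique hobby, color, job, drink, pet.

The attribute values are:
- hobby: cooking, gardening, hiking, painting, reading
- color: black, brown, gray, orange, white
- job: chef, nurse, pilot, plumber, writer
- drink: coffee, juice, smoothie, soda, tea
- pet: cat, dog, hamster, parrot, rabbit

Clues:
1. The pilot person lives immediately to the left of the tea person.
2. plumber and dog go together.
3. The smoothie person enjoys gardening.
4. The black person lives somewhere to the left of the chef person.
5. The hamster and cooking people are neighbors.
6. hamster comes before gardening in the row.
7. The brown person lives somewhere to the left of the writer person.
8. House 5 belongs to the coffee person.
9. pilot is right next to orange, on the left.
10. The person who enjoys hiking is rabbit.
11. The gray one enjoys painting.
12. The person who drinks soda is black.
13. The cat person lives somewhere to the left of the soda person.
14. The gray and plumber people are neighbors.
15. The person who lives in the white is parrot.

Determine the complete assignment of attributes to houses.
Solution:

House | Hobby | Color | Job | Drink | Pet
-----------------------------------------
  1   | painting | gray | pilot | juice | hamster
  2   | cooking | orange | plumber | tea | dog
  3   | gardening | brown | nurse | smoothie | cat
  4   | hiking | black | writer | soda | rabbit
  5   | reading | white | chef | coffee | parrot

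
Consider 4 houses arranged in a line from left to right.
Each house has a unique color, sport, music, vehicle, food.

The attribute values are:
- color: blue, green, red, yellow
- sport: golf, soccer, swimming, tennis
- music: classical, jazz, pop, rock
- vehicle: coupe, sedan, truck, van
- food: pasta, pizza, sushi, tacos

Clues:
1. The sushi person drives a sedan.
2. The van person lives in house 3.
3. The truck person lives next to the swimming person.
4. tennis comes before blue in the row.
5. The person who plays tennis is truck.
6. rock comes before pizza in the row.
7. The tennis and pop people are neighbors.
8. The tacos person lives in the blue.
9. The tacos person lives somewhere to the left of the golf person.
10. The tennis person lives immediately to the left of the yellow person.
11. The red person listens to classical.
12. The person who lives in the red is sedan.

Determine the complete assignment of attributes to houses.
Solution:

House | Color | Sport | Music | Vehicle | Food
----------------------------------------------
  1   | green | tennis | rock | truck | pasta
  2   | yellow | swimming | pop | coupe | pizza
  3   | blue | soccer | jazz | van | tacos
  4   | red | golf | classical | sedan | sushi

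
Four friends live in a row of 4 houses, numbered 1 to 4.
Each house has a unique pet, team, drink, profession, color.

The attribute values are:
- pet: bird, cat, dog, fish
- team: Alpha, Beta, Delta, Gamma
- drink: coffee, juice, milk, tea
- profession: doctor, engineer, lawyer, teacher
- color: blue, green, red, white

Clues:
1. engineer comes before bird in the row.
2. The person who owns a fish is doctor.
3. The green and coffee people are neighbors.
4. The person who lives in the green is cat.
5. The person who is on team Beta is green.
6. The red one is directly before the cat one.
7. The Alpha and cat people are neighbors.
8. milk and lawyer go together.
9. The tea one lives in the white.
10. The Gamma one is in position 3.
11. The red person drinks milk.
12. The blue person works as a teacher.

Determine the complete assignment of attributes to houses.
Solution:

House | Pet | Team | Drink | Profession | Color
-----------------------------------------------
  1   | dog | Alpha | milk | lawyer | red
  2   | cat | Beta | juice | engineer | green
  3   | bird | Gamma | coffee | teacher | blue
  4   | fish | Delta | tea | doctor | white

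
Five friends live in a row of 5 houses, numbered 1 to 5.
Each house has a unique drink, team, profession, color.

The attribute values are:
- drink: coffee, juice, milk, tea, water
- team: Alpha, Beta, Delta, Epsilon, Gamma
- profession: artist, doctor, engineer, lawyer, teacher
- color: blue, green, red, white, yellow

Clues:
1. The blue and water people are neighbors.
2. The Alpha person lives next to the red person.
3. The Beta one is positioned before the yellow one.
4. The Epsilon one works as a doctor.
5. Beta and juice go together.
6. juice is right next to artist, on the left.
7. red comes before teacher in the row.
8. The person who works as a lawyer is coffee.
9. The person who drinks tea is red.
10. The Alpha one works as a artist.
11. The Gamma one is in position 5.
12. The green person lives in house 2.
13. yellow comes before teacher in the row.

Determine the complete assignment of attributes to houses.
Solution:

House | Drink | Team | Profession | Color
-----------------------------------------
  1   | juice | Beta | engineer | blue
  2   | water | Alpha | artist | green
  3   | tea | Epsilon | doctor | red
  4   | coffee | Delta | lawyer | yellow
  5   | milk | Gamma | teacher | white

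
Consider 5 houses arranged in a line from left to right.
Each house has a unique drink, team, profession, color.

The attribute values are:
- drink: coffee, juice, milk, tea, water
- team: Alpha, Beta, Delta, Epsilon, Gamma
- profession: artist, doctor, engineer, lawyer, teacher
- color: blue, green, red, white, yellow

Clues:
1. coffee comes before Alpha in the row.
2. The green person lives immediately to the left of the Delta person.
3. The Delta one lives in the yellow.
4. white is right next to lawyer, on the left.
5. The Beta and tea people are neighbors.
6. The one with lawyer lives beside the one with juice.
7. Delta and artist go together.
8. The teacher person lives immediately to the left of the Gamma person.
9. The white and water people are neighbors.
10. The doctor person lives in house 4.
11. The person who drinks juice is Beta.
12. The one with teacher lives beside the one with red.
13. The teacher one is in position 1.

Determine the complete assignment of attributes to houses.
Solution:

House | Drink | Team | Profession | Color
-----------------------------------------
  1   | coffee | Epsilon | teacher | white
  2   | water | Gamma | lawyer | red
  3   | juice | Beta | engineer | blue
  4   | tea | Alpha | doctor | green
  5   | milk | Delta | artist | yellow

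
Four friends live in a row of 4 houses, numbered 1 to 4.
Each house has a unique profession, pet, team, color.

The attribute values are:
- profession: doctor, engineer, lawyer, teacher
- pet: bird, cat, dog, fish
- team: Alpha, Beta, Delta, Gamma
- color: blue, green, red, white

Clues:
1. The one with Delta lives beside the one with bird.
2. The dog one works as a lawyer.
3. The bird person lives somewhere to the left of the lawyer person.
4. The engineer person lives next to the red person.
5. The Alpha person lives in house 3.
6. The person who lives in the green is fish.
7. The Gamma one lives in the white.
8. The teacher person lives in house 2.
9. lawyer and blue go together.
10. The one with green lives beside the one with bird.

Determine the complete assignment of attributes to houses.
Solution:

House | Profession | Pet | Team | Color
---------------------------------------
  1   | engineer | fish | Delta | green
  2   | teacher | bird | Beta | red
  3   | lawyer | dog | Alpha | blue
  4   | doctor | cat | Gamma | white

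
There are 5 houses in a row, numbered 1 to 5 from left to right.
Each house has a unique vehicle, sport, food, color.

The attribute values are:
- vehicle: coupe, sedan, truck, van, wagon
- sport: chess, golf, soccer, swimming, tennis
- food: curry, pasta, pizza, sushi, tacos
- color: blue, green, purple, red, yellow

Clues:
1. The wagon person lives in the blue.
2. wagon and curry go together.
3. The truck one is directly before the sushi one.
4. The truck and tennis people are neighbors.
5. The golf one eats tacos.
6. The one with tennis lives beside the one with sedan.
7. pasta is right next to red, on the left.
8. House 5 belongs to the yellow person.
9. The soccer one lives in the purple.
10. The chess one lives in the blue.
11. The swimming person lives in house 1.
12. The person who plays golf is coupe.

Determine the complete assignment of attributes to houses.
Solution:

House | Vehicle | Sport | Food | Color
--------------------------------------
  1   | truck | swimming | pasta | green
  2   | van | tennis | sushi | red
  3   | sedan | soccer | pizza | purple
  4   | wagon | chess | curry | blue
  5   | coupe | golf | tacos | yellow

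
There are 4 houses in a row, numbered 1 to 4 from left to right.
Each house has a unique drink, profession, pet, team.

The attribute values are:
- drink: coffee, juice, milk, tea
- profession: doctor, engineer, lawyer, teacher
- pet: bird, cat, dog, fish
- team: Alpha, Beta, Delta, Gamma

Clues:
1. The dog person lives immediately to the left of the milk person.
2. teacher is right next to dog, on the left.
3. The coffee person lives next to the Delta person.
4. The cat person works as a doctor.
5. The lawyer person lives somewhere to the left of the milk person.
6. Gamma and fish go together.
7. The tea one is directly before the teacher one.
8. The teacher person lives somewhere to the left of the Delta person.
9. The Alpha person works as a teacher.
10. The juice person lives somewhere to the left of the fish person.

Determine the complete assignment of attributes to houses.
Solution:

House | Drink | Profession | Pet | Team
---------------------------------------
  1   | tea | doctor | cat | Beta
  2   | coffee | teacher | bird | Alpha
  3   | juice | lawyer | dog | Delta
  4   | milk | engineer | fish | Gamma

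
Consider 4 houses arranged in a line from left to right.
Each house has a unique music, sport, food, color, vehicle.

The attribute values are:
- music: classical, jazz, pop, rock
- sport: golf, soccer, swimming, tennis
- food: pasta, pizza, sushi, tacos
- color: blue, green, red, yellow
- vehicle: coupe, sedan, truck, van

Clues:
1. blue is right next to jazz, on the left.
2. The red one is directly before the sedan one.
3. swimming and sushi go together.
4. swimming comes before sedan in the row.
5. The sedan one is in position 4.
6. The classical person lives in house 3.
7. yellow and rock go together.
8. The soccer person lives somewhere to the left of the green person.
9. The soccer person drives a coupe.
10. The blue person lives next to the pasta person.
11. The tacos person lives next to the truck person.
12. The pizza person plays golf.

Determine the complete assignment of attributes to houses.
Solution:

House | Music | Sport | Food | Color | Vehicle
----------------------------------------------
  1   | pop | soccer | tacos | blue | coupe
  2   | jazz | tennis | pasta | green | truck
  3   | classical | swimming | sushi | red | van
  4   | rock | golf | pizza | yellow | sedan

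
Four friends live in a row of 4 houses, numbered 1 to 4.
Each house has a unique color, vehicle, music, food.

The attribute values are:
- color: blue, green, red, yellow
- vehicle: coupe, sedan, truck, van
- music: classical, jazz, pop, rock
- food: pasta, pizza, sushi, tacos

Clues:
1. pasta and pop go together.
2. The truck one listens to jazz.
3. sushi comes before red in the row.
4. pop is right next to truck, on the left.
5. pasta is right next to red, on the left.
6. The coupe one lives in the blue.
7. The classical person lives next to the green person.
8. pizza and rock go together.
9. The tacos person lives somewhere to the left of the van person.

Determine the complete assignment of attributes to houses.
Solution:

House | Color | Vehicle | Music | Food
--------------------------------------
  1   | blue | coupe | classical | sushi
  2   | green | sedan | pop | pasta
  3   | red | truck | jazz | tacos
  4   | yellow | van | rock | pizza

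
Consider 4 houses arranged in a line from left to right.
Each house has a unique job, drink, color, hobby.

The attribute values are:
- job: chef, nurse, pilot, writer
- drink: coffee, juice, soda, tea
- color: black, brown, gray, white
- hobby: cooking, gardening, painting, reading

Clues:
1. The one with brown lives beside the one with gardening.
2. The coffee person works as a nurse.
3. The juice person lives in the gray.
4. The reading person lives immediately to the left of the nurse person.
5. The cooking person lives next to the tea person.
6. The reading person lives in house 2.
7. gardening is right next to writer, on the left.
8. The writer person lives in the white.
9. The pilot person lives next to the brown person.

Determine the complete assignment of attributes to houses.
Solution:

House | Job | Drink | Color | Hobby
-----------------------------------
  1   | pilot | juice | gray | cooking
  2   | chef | tea | brown | reading
  3   | nurse | coffee | black | gardening
  4   | writer | soda | white | painting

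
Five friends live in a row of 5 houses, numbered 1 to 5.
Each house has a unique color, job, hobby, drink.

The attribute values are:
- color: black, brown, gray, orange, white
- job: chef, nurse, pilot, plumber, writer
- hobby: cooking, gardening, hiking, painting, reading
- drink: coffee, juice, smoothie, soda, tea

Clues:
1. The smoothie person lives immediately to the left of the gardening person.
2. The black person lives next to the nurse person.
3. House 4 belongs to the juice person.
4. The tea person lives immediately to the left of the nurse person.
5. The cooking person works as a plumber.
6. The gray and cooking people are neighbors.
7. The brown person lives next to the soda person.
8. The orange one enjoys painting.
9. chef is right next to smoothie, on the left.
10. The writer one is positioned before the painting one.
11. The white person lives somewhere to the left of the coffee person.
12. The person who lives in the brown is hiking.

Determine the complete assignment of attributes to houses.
Solution:

House | Color | Job | Hobby | Drink
-----------------------------------
  1   | black | chef | reading | tea
  2   | brown | nurse | hiking | smoothie
  3   | gray | writer | gardening | soda
  4   | white | plumber | cooking | juice
  5   | orange | pilot | painting | coffee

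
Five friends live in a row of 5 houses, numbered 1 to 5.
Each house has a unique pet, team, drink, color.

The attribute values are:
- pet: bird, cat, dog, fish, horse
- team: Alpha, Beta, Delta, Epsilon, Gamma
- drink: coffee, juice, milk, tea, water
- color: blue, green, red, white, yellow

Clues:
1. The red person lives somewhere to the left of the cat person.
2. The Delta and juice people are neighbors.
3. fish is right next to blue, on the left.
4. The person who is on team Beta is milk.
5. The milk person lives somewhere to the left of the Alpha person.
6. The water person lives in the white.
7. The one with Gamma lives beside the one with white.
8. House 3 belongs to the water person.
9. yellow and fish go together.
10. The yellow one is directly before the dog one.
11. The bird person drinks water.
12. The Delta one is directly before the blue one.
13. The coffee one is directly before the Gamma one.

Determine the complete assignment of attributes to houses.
Solution:

House | Pet | Team | Drink | Color
----------------------------------
  1   | fish | Delta | coffee | yellow
  2   | dog | Gamma | juice | blue
  3   | bird | Epsilon | water | white
  4   | horse | Beta | milk | red
  5   | cat | Alpha | tea | green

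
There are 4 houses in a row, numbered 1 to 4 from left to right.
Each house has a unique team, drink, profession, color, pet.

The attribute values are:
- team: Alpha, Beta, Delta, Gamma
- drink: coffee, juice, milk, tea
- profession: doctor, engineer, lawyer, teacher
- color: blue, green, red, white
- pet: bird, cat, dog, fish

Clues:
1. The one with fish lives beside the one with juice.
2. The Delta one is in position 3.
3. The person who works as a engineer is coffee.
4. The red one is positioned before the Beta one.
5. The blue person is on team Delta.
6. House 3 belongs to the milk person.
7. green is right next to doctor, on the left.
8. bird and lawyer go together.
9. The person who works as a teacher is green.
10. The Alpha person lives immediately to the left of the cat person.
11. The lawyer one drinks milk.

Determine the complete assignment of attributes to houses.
Solution:

House | Team | Drink | Profession | Color | Pet
-----------------------------------------------
  1   | Alpha | tea | teacher | green | fish
  2   | Gamma | juice | doctor | red | cat
  3   | Delta | milk | lawyer | blue | bird
  4   | Beta | coffee | engineer | white | dog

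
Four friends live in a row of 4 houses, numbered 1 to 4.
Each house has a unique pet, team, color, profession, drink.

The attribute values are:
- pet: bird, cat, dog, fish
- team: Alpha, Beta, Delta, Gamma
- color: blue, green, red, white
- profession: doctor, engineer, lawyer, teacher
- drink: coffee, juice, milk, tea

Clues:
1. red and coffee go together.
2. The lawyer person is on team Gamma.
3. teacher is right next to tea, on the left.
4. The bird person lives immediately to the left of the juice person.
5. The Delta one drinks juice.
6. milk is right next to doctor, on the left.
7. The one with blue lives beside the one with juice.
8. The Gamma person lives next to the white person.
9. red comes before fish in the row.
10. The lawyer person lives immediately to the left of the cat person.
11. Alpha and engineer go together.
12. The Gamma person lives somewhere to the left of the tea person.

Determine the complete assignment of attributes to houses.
Solution:

House | Pet | Team | Color | Profession | Drink
-----------------------------------------------
  1   | bird | Gamma | blue | lawyer | milk
  2   | cat | Delta | white | doctor | juice
  3   | dog | Beta | red | teacher | coffee
  4   | fish | Alpha | green | engineer | tea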